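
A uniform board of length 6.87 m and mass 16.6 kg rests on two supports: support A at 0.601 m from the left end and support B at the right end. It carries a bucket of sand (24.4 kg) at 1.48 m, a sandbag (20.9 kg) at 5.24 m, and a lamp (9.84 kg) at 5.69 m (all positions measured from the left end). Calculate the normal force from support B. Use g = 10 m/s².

Sum moments about support A (its reaction then has zero moment arm).
Beam weight: 16.6 × 10 = 166 N down at 3.435 m → arm 2.834 m, τ = 166 × 2.834 = 470.4 N·m clockwise.
Bucket of sand: 24.4 × 10 = 244 N down at 1.48 m → arm 0.879 m, τ = 244 × 0.879 = 214.5 N·m clockwise.
Sandbag: 20.9 × 10 = 209 N down at 5.24 m → arm 4.639 m, τ = 209 × 4.639 = 969.6 N·m clockwise.
Lamp: 9.84 × 10 = 98.4 N down at 5.69 m → arm 5.089 m, τ = 98.4 × 5.089 = 500.8 N·m clockwise.
Net load moment about support A = 2155 N·m clockwise.
Reaction R at support B is upward at 6.87 m, arm 6.269 m → moment R × 6.269 counterclockwise.
Στ = 0 ⇒ R × 6.269 = 2155 ⇒ R = 344 N.

R_B ≈ 344 N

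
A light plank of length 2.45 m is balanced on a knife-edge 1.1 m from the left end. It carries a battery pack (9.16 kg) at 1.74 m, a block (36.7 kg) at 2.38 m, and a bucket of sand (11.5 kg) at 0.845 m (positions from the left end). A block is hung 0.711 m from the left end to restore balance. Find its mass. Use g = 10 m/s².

Choose the knife-edge (at 1.1 m from the left end) as the axis so the support reaction has zero arm there.
Battery pack: 9.16 × 10 = 91.6 N down at 1.74 m → arm 0.64 m, τ = 91.6 × 0.64 = 58.62 N·m clockwise.
Block: 36.7 × 10 = 367 N down at 2.38 m → arm 1.28 m, τ = 367 × 1.28 = 469.8 N·m clockwise.
Bucket of sand: 11.5 × 10 = 115 N down at 0.845 m → arm 0.255 m, τ = 115 × 0.255 = 29.32 N·m counterclockwise.
Net moment of known loads = 499.1 N·m clockwise.
An unknown mass m at 0.711 m has arm 0.389 m; its moment is m·g·0.389 counterclockwise.
Στ = 0 ⇒ m × 10 × 0.389 = 499.1 ⇒ m = 499.1 / (10 × 0.389) = 128 kg.

m ≈ 128 kg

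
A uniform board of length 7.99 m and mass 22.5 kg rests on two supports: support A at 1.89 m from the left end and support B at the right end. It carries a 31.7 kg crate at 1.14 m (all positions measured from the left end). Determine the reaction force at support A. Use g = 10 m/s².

R_A ≈ 503 N

Sum moments about support B (its reaction then has zero moment arm).
Beam weight: 22.5 × 10 = 225 N down at 3.995 m → arm 3.995 m, τ = 225 × 3.995 = 898.9 N·m counterclockwise.
Crate: 31.7 × 10 = 317 N down at 1.14 m → arm 6.85 m, τ = 317 × 6.85 = 2171 N·m counterclockwise.
Net load moment about support B = 3070 N·m counterclockwise.
Reaction R at support A is upward at 1.89 m, arm 6.1 m → moment R × 6.1 clockwise.
Στ = 0 ⇒ R × 6.1 = 3070 ⇒ R = 503 N.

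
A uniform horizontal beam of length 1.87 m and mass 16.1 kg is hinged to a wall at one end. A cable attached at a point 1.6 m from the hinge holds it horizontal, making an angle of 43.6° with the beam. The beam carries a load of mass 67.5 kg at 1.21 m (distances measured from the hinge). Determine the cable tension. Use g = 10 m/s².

T ≈ 877 N

Taking torques about the hinge:
Beam weight: 16.1 × 10 = 161 N down at 0.935 m → arm 0.935 m, τ = 161 × 0.935 = 150.5 N·m clockwise.
Load: 67.5 × 10 = 675 N down at 1.21 m → arm 1.21 m, τ = 675 × 1.21 = 816.8 N·m clockwise.
Total clockwise load moment = 967.3 N·m.
The cable tension T acts at 1.6 m; only its component perpendicular to the beam, T sinθ, produces torque. sin 43.6° = 0.6896.
Balancing moments: T × 1.6 × 0.6896 = 967.3, giving T = 967.3 / 1.103 = 877 N.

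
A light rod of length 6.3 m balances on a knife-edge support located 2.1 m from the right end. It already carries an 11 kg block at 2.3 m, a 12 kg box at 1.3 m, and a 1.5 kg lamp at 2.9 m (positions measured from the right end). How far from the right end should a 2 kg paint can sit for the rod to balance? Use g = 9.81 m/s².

Sum moments about the knife-edge support (at 2.1 m from the right end) (the support reaction has zero arm there).
Block: 11 × 9.81 = 107.9 N down at 2.3 m → arm 0.2 m, τ = 107.9 × 0.2 = 21.58 N·m counterclockwise.
Box: 12 × 9.81 = 117.7 N down at 1.3 m → arm 0.8 m, τ = 117.7 × 0.8 = 94.16 N·m clockwise.
Lamp: 1.5 × 9.81 = 14.71 N down at 2.9 m → arm 0.8 m, τ = 14.71 × 0.8 = 11.77 N·m counterclockwise.
Net moment of existing loads = 60.81 N·m clockwise.
The paint can weighs 2 × 9.81 = 19.62 N and must supply an equal counterclockwise moment, so its lever arm about the knife-edge support is 60.81 / 19.62 = 3.1 m.
That puts it at 2.1 + 3.1 = 5.2 m from the right end.

x ≈ 5.2 m from the right end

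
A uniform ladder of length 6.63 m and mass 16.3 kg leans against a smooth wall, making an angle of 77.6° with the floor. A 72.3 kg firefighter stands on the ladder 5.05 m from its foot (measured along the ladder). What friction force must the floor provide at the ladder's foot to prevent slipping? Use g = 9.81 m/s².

f ≈ 136 N

About the foot of the ladder:
Ladder weight 16.3×9.81 = 159.9 N acts at 3.315 m along the ladder; its horizontal arm is 3.315·cos77.6° = 0.7118 m → τ = 113.8 N·m clockwise.
Firefighter: 72.3×9.81 = 709.3 N at 5.05 m → arm 1.084 m → τ = 768.9 N·m clockwise.
Wall normal N acts horizontally at the top; its moment arm is the height L sinθ = 6.63·sin77.6° = 6.475 m, counterclockwise.
For rotational equilibrium, N × 6.475 = 882.7, so N = 136 N.
ΣFx = 0: friction at the foot balances the wall's push, so f = N_wall = 136 N.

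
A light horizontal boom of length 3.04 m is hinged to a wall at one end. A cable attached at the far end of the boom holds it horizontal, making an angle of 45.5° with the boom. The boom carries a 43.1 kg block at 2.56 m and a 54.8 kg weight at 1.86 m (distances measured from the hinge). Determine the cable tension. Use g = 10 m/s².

Taking torques about the hinge:
Block: 43.1 × 10 = 431 N down at 2.56 m → arm 2.56 m, τ = 431 × 2.56 = 1103 N·m clockwise.
Weight: 54.8 × 10 = 548 N down at 1.86 m → arm 1.86 m, τ = 548 × 1.86 = 1019 N·m clockwise.
Total clockwise load moment = 2122 N·m.
The cable tension T acts at 3.04 m; only its component perpendicular to the boom, T sinθ, produces torque. sin 45.5° = 0.7133.
Στ = 0 ⇒ T × 3.04 × 0.7133 = 2122 ⇒ T = 2122 / 2.168 = 979 N.

T ≈ 979 N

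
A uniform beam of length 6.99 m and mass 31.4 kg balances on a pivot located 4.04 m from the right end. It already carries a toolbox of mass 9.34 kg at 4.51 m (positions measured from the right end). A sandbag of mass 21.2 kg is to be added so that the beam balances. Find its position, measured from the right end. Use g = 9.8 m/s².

Taking torques about the pivot (at 4.04 m from the right end):
Beam weight: 31.4 × 9.8 = 307.7 N down at 3.495 m → arm 0.545 m, τ = 307.7 × 0.545 = 167.7 N·m clockwise.
Toolbox: 9.34 × 9.8 = 91.53 N down at 4.51 m → arm 0.47 m, τ = 91.53 × 0.47 = 43.02 N·m counterclockwise.
Net moment of existing loads = 124.7 N·m clockwise.
The sandbag weighs 21.2 × 9.8 = 207.8 N and must supply an equal counterclockwise moment, so its lever arm about the pivot is 124.7 / 207.8 = 0.6 m.
That puts it at 4.04 + 0.6 = 4.64 m from the right end.

x ≈ 4.64 m from the right end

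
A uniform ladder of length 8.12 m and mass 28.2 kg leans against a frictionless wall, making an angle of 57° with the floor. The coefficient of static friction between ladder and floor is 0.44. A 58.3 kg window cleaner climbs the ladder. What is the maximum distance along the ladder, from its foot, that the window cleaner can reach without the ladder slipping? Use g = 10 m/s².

d ≈ 6.2 m

Take moments about the foot of the ladder.
Ladder weight 28.2×10 = 282 N acts at 4.06 m along the ladder; its horizontal arm is 4.06·cos57° = 2.211 m → τ = 623.5 N·m clockwise.
Window cleaner weight 58.3×10 = 583 N at distance d → arm d·cos57° → τ = 583·d·0.5446 clockwise.
Wall normal N at the top has arm L sinθ = 6.81 m counterclockwise, so Στ = 0 gives N·6.81 = 623.5 + 317.5·d.
ΣFy = 0 ⇒ N_floor = 865 N, so the maximum friction is μ_s·N_floor = 0.44×865 = 380.6 N. ΣFx = 0 ⇒ N_wall = f, so at the slipping point N = 380.6 N.
Substituting: 380.6×6.81 = 623.5 + 317.5·d ⇒ d = (2592 − 623.5) / 317.5 = 6.2 m.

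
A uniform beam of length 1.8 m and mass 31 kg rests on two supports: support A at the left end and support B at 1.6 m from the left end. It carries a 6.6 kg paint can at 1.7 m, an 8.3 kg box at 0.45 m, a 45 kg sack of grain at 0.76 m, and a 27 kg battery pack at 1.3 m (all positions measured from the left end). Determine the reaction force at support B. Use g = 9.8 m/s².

Take moments about support A.
Beam weight: 31 × 9.8 = 303.8 N down at 0.9 m → arm 0.9 m, τ = 303.8 × 0.9 = 273.4 N·m clockwise.
Paint can: 6.6 × 9.8 = 64.68 N down at 1.7 m → arm 1.7 m, τ = 64.68 × 1.7 = 110 N·m clockwise.
Box: 8.3 × 9.8 = 81.34 N down at 0.45 m → arm 0.45 m, τ = 81.34 × 0.45 = 36.6 N·m clockwise.
Sack of grain: 45 × 9.8 = 441 N down at 0.76 m → arm 0.76 m, τ = 441 × 0.76 = 335.2 N·m clockwise.
Battery pack: 27 × 9.8 = 264.6 N down at 1.3 m → arm 1.3 m, τ = 264.6 × 1.3 = 344 N·m clockwise.
Net load moment about support A = 1099 N·m clockwise.
Reaction R at support B is upward at 1.6 m, arm 1.6 m → moment R × 1.6 counterclockwise.
Setting net torque to zero: R × 1.6 = 1099 → R = 687 N.

R_B ≈ 687 N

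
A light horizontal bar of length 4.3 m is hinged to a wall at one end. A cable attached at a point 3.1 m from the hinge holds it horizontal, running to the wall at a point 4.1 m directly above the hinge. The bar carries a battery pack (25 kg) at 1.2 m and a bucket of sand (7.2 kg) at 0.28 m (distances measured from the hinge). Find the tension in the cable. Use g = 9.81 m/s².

T ≈ 127 N

Take moments about the hinge.
Battery pack: 25 × 9.81 = 245.2 N down at 1.2 m → arm 1.2 m, τ = 245.2 × 1.2 = 294.2 N·m clockwise.
Bucket of sand: 7.2 × 9.81 = 70.63 N down at 0.28 m → arm 0.28 m, τ = 70.63 × 0.28 = 19.78 N·m clockwise.
Total clockwise load moment = 314 N·m.
The cable tension T acts at 3.1 m; only its component perpendicular to the bar, T sinθ, produces torque. sinθ = h/√(h²+d²) = 4.1/√(4.1²+3.1²) = 0.7977.
Setting net torque to zero: T × 3.1 × 0.7977 = 314 → T = 314 / 2.473 = 127 N.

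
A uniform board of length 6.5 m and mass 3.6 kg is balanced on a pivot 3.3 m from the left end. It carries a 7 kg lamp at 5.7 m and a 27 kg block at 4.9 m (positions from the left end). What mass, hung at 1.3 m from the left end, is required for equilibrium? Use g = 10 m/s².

m ≈ 29.9 kg

Sum moments about the pivot (at 3.3 m from the left end) (the support reaction has zero arm there).
Beam weight: 3.6 × 10 = 36 N down at 3.25 m → arm 0.05 m, τ = 36 × 0.05 = 1.8 N·m counterclockwise.
Lamp: 7 × 10 = 70 N down at 5.7 m → arm 2.4 m, τ = 70 × 2.4 = 168 N·m clockwise.
Block: 27 × 10 = 270 N down at 4.9 m → arm 1.6 m, τ = 270 × 1.6 = 432 N·m clockwise.
Net moment of known loads = 598.2 N·m clockwise.
An unknown mass m at 1.3 m has arm 2 m; its moment is m·g·2 counterclockwise.
For rotational equilibrium, m × 10 × 2 = 598.2, so m = 598.2 / (10 × 2) = 29.9 kg.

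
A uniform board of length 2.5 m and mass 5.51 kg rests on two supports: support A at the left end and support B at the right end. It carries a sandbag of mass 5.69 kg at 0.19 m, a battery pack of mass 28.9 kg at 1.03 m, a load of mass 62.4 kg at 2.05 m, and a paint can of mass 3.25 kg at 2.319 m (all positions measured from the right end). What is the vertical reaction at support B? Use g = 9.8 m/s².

Taking torques about support A:
Beam weight: 5.51 × 9.8 = 54 N down at 1.25 m → arm 1.25 m, τ = 54 × 1.25 = 67.5 N·m clockwise.
Sandbag: 5.69 × 9.8 = 55.76 N down at 0.19 m → arm 2.31 m, τ = 55.76 × 2.31 = 128.8 N·m clockwise.
Battery pack: 28.9 × 9.8 = 283.2 N down at 1.03 m → arm 1.47 m, τ = 283.2 × 1.47 = 416.3 N·m clockwise.
Load: 62.4 × 9.8 = 611.5 N down at 2.05 m → arm 0.45 m, τ = 611.5 × 0.45 = 275.2 N·m clockwise.
Paint can: 3.25 × 9.8 = 31.85 N down at 2.319 m → arm 0.181 m, τ = 31.85 × 0.181 = 5.765 N·m clockwise.
Net load moment about support A = 893.6 N·m clockwise.
Reaction R at support B is upward at 0 m, arm 2.5 m → moment R × 2.5 counterclockwise.
Balancing moments: R × 2.5 = 893.6, giving R = 357 N.

R_B ≈ 357 N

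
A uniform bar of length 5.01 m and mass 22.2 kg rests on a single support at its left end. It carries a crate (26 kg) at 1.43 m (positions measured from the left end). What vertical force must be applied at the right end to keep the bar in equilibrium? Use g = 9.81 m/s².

F ≈ 182 N

Choose the left end as the axis so the unknown pivot reaction has zero arm there.
Beam weight: 22.2 × 9.81 = 217.8 N down at 2.505 m → arm 2.505 m, τ = 217.8 × 2.505 = 545.6 N·m clockwise.
Crate: 26 × 9.81 = 255.1 N down at 1.43 m → arm 1.43 m, τ = 255.1 × 1.43 = 364.8 N·m clockwise.
Net moment of the loads = 910.4 N·m clockwise.
The upward force F acts at the right end, arm 5.01 m, giving F × 5.01 counterclockwise.
Setting net torque to zero: F × 5.01 = 910.4 → F = 910.4 / 5.01 = 182 N.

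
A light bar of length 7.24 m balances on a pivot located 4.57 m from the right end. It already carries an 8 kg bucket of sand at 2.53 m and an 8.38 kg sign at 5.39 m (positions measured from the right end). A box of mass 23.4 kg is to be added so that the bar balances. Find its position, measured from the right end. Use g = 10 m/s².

x ≈ 4.97 m from the right end

Taking torques about the pivot (at 4.57 m from the right end):
Bucket of sand: 8 × 10 = 80 N down at 2.53 m → arm 2.04 m, τ = 80 × 2.04 = 163.2 N·m clockwise.
Sign: 8.38 × 10 = 83.8 N down at 5.39 m → arm 0.82 m, τ = 83.8 × 0.82 = 68.72 N·m counterclockwise.
Net moment of existing loads = 94.48 N·m clockwise.
The box weighs 23.4 × 10 = 234 N and must supply an equal counterclockwise moment, so its lever arm about the pivot is 94.48 / 234 = 0.404 m.
That puts it at 4.57 + 0.404 = 4.97 m from the right end.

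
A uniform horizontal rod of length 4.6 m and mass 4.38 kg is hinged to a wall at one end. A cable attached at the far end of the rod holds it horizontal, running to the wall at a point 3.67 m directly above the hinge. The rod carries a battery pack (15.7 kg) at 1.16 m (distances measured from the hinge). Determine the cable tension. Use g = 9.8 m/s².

T ≈ 96.6 N

Taking torques about the hinge:
Beam weight: 4.38 × 9.8 = 42.92 N down at 2.3 m → arm 2.3 m, τ = 42.92 × 2.3 = 98.72 N·m clockwise.
Battery pack: 15.7 × 9.8 = 153.9 N down at 1.16 m → arm 1.16 m, τ = 153.9 × 1.16 = 178.5 N·m clockwise.
Total clockwise load moment = 277.2 N·m.
The cable tension T acts at 4.6 m; only its component perpendicular to the rod, T sinθ, produces torque. sinθ = h/√(h²+d²) = 3.67/√(3.67²+4.6²) = 0.6237.
Balancing moments: T × 4.6 × 0.6237 = 277.2, giving T = 277.2 / 2.869 = 96.6 N.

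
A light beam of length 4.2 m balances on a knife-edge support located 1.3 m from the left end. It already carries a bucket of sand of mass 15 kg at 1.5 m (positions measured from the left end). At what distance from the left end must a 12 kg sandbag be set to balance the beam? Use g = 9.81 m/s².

Choose the knife-edge support (at 1.3 m from the left end) as the axis so the support reaction has zero arm there.
Bucket of sand: 15 × 9.81 = 147.2 N down at 1.5 m → arm 0.2 m, τ = 147.2 × 0.2 = 29.44 N·m clockwise.
Net moment of existing loads = 29.44 N·m clockwise.
The sandbag weighs 12 × 9.81 = 117.7 N and must supply an equal counterclockwise moment, so its lever arm about the knife-edge support is 29.44 / 117.7 = 0.25 m.
That puts it at 1.3 − 0.25 = 1.05 m from the left end.

x ≈ 1.05 m from the left end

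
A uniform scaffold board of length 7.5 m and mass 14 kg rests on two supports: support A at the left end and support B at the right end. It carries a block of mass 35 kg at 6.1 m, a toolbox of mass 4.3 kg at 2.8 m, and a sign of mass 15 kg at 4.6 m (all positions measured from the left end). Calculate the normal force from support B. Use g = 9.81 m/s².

R_B ≈ 454 N

Sum moments about support A (its reaction then has zero moment arm).
Beam weight: 14 × 9.81 = 137.3 N down at 3.75 m → arm 3.75 m, τ = 137.3 × 3.75 = 514.9 N·m clockwise.
Block: 35 × 9.81 = 343.4 N down at 6.1 m → arm 6.1 m, τ = 343.4 × 6.1 = 2095 N·m clockwise.
Toolbox: 4.3 × 9.81 = 42.18 N down at 2.8 m → arm 2.8 m, τ = 42.18 × 2.8 = 118.1 N·m clockwise.
Sign: 15 × 9.81 = 147.2 N down at 4.6 m → arm 4.6 m, τ = 147.2 × 4.6 = 677.1 N·m clockwise.
Net load moment about support A = 3405 N·m clockwise.
Reaction R at support B is upward at 7.5 m, arm 7.5 m → moment R × 7.5 counterclockwise.
For rotational equilibrium, R × 7.5 = 3405, so R = 454 N.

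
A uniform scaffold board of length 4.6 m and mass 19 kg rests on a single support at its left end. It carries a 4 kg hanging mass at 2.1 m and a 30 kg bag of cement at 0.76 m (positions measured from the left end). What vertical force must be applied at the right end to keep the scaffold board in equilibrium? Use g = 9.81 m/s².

F ≈ 160 N

About the left end:
Beam weight: 19 × 9.81 = 186.4 N down at 2.3 m → arm 2.3 m, τ = 186.4 × 2.3 = 428.7 N·m clockwise.
Hanging mass: 4 × 9.81 = 39.24 N down at 2.1 m → arm 2.1 m, τ = 39.24 × 2.1 = 82.4 N·m clockwise.
Bag of cement: 30 × 9.81 = 294.3 N down at 0.76 m → arm 0.76 m, τ = 294.3 × 0.76 = 223.7 N·m clockwise.
Net moment of the loads = 734.8 N·m clockwise.
The upward force F acts at the right end, arm 4.6 m, giving F × 4.6 counterclockwise.
Setting net torque to zero: F × 4.6 = 734.8 → F = 734.8 / 4.6 = 160 N.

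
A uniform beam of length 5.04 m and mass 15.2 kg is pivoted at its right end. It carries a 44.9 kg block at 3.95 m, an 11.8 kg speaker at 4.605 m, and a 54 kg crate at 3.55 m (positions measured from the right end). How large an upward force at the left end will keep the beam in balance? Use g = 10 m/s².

Take moments about the right end.
Beam weight: 15.2 × 10 = 152 N down at 2.52 m → arm 2.52 m, τ = 152 × 2.52 = 383 N·m counterclockwise.
Block: 44.9 × 10 = 449 N down at 3.95 m → arm 3.95 m, τ = 449 × 3.95 = 1774 N·m counterclockwise.
Speaker: 11.8 × 10 = 118 N down at 4.605 m → arm 4.605 m, τ = 118 × 4.605 = 543.4 N·m counterclockwise.
Crate: 54 × 10 = 540 N down at 3.55 m → arm 3.55 m, τ = 540 × 3.55 = 1917 N·m counterclockwise.
Net moment of the loads = 4617 N·m counterclockwise.
The upward force F acts at the left end, arm 5.04 m, giving F × 5.04 clockwise.
Balancing moments: F × 5.04 = 4617, giving F = 4617 / 5.04 = 916 N.

F ≈ 916 N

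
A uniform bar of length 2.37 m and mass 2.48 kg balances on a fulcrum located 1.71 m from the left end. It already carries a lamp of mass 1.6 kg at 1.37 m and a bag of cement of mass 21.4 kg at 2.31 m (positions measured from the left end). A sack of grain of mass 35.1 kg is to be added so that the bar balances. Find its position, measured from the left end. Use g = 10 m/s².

x ≈ 1.4 m from the left end

About the fulcrum (at 1.71 m from the left end):
Beam weight: 2.48 × 10 = 24.8 N down at 1.185 m → arm 0.525 m, τ = 24.8 × 0.525 = 13.02 N·m counterclockwise.
Lamp: 1.6 × 10 = 16 N down at 1.37 m → arm 0.34 m, τ = 16 × 0.34 = 5.44 N·m counterclockwise.
Bag of cement: 21.4 × 10 = 214 N down at 2.31 m → arm 0.6 m, τ = 214 × 0.6 = 128.4 N·m clockwise.
Net moment of existing loads = 109.9 N·m clockwise.
The sack of grain weighs 35.1 × 10 = 351 N and must supply an equal counterclockwise moment, so its lever arm about the fulcrum is 109.9 / 351 = 0.313 m.
That puts it at 1.71 − 0.313 = 1.4 m from the left end.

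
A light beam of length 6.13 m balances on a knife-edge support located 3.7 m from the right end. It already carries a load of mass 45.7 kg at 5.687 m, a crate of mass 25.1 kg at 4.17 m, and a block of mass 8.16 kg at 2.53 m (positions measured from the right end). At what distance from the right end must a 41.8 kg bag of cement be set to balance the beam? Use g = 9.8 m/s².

About the knife-edge support (at 3.7 m from the right end):
Load: 45.7 × 9.8 = 447.9 N down at 5.687 m → arm 1.987 m, τ = 447.9 × 1.987 = 890 N·m counterclockwise.
Crate: 25.1 × 9.8 = 246 N down at 4.17 m → arm 0.47 m, τ = 246 × 0.47 = 115.6 N·m counterclockwise.
Block: 8.16 × 9.8 = 79.97 N down at 2.53 m → arm 1.17 m, τ = 79.97 × 1.17 = 93.56 N·m clockwise.
Net moment of existing loads = 912 N·m counterclockwise.
The bag of cement weighs 41.8 × 9.8 = 409.6 N and must supply an equal clockwise moment, so its lever arm about the knife-edge support is 912 / 409.6 = 2.23 m.
That puts it at 3.7 − 2.23 = 1.47 m from the right end.

x ≈ 1.47 m from the right end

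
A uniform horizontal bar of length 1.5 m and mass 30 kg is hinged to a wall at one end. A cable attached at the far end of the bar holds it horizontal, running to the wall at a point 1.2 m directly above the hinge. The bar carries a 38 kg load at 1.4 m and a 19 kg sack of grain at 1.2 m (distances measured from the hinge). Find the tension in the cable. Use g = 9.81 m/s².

About the hinge:
Beam weight: 30 × 9.81 = 294.3 N down at 0.75 m → arm 0.75 m, τ = 294.3 × 0.75 = 220.7 N·m clockwise.
Load: 38 × 9.81 = 372.8 N down at 1.4 m → arm 1.4 m, τ = 372.8 × 1.4 = 521.9 N·m clockwise.
Sack of grain: 19 × 9.81 = 186.4 N down at 1.2 m → arm 1.2 m, τ = 186.4 × 1.2 = 223.7 N·m clockwise.
Total clockwise load moment = 966.3 N·m.
The cable tension T acts at 1.5 m; only its component perpendicular to the bar, T sinθ, produces torque. sinθ = h/√(h²+d²) = 1.2/√(1.2²+1.5²) = 0.6247.
Setting net torque to zero: T × 1.5 × 0.6247 = 966.3 → T = 966.3 / 0.9371 = 1030 N.

T ≈ 1030 N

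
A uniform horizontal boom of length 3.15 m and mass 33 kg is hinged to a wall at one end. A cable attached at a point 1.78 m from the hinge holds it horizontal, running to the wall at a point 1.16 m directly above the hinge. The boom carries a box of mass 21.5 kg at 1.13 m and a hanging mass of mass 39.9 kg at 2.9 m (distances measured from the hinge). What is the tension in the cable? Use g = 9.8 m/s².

T ≈ 1940 N

Take moments about the hinge.
Beam weight: 33 × 9.8 = 323.4 N down at 1.575 m → arm 1.575 m, τ = 323.4 × 1.575 = 509.4 N·m clockwise.
Box: 21.5 × 9.8 = 210.7 N down at 1.13 m → arm 1.13 m, τ = 210.7 × 1.13 = 238.1 N·m clockwise.
Hanging mass: 39.9 × 9.8 = 391 N down at 2.9 m → arm 2.9 m, τ = 391 × 2.9 = 1134 N·m clockwise.
Total clockwise load moment = 1882 N·m.
The cable tension T acts at 1.78 m; only its component perpendicular to the boom, T sinθ, produces torque. sinθ = h/√(h²+d²) = 1.16/√(1.16²+1.78²) = 0.546.
Balancing moments: T × 1.78 × 0.546 = 1882, giving T = 1882 / 0.9719 = 1940 N.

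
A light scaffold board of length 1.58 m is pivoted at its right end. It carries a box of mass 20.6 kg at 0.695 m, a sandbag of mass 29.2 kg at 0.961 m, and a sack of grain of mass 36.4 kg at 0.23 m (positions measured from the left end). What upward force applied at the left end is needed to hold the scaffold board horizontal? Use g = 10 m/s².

Sum moments about the right end (the unknown pivot reaction has zero arm there).
Box: 20.6 × 10 = 206 N down at 0.695 m → arm 0.885 m, τ = 206 × 0.885 = 182.3 N·m counterclockwise.
Sandbag: 29.2 × 10 = 292 N down at 0.961 m → arm 0.619 m, τ = 292 × 0.619 = 180.7 N·m counterclockwise.
Sack of grain: 36.4 × 10 = 364 N down at 0.23 m → arm 1.35 m, τ = 364 × 1.35 = 491.4 N·m counterclockwise.
Net moment of the loads = 854.4 N·m counterclockwise.
The upward force F acts at the left end, arm 1.58 m, giving F × 1.58 clockwise.
Στ = 0 ⇒ F × 1.58 = 854.4 ⇒ F = 854.4 / 1.58 = 541 N.

F ≈ 541 N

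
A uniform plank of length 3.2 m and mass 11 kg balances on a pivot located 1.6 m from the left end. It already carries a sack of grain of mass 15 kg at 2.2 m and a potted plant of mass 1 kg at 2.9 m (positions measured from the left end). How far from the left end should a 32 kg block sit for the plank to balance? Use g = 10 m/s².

Sum moments about the pivot (at 1.6 m from the left end) (the support reaction has zero arm there).
Beam weight: acts at the pivot, moment arm 0 → no torque.
Sack of grain: 15 × 10 = 150 N down at 2.2 m → arm 0.6 m, τ = 150 × 0.6 = 90 N·m clockwise.
Potted plant: 1 × 10 = 10 N down at 2.9 m → arm 1.3 m, τ = 10 × 1.3 = 13 N·m clockwise.
Net moment of existing loads = 103 N·m clockwise.
The block weighs 32 × 10 = 320 N and must supply an equal counterclockwise moment, so its lever arm about the pivot is 103 / 320 = 0.322 m.
That puts it at 1.6 − 0.322 = 1.28 m from the left end.

x ≈ 1.28 m from the left end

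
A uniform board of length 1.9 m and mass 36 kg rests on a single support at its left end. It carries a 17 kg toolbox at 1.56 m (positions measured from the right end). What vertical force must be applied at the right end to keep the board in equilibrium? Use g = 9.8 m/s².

Taking torques about the left end:
Beam weight: 36 × 9.8 = 352.8 N down at 0.95 m → arm 0.95 m, τ = 352.8 × 0.95 = 335.2 N·m clockwise.
Toolbox: 17 × 9.8 = 166.6 N down at 1.56 m → arm 0.34 m, τ = 166.6 × 0.34 = 56.64 N·m clockwise.
Net moment of the loads = 391.8 N·m clockwise.
The upward force F acts at the right end, arm 1.9 m, giving F × 1.9 counterclockwise.
Setting net torque to zero: F × 1.9 = 391.8 → F = 391.8 / 1.9 = 206 N.

F ≈ 206 N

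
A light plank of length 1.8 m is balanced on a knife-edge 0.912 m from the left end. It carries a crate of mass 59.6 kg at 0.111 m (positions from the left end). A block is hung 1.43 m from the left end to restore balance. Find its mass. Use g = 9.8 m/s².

Choose the knife-edge (at 0.912 m from the left end) as the axis so the support reaction has zero arm there.
Crate: 59.6 × 9.8 = 584.1 N down at 0.111 m → arm 0.801 m, τ = 584.1 × 0.801 = 467.9 N·m counterclockwise.
Net moment of known loads = 467.9 N·m counterclockwise.
An unknown mass m at 1.43 m has arm 0.518 m; its moment is m·g·0.518 clockwise.
For rotational equilibrium, m × 9.8 × 0.518 = 467.9, so m = 467.9 / (9.8 × 0.518) = 92.2 kg.

m ≈ 92.2 kg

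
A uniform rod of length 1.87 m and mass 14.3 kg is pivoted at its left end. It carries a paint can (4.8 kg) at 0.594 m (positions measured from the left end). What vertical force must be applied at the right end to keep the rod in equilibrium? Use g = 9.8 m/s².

Taking torques about the left end:
Beam weight: 14.3 × 9.8 = 140.1 N down at 0.935 m → arm 0.935 m, τ = 140.1 × 0.935 = 131 N·m clockwise.
Paint can: 4.8 × 9.8 = 47.04 N down at 0.594 m → arm 0.594 m, τ = 47.04 × 0.594 = 27.94 N·m clockwise.
Net moment of the loads = 158.9 N·m clockwise.
The upward force F acts at the right end, arm 1.87 m, giving F × 1.87 counterclockwise.
Balancing moments: F × 1.87 = 158.9, giving F = 158.9 / 1.87 = 85 N.

F ≈ 85 N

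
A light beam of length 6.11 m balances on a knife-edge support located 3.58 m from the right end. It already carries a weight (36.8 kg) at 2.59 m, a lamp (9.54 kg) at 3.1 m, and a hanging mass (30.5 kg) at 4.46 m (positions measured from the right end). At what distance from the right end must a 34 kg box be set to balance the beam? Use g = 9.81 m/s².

Choose the knife-edge support (at 3.58 m from the right end) as the axis so the support reaction has zero arm there.
Weight: 36.8 × 9.81 = 361 N down at 2.59 m → arm 0.99 m, τ = 361 × 0.99 = 357.4 N·m clockwise.
Lamp: 9.54 × 9.81 = 93.59 N down at 3.1 m → arm 0.48 m, τ = 93.59 × 0.48 = 44.92 N·m clockwise.
Hanging mass: 30.5 × 9.81 = 299.2 N down at 4.46 m → arm 0.88 m, τ = 299.2 × 0.88 = 263.3 N·m counterclockwise.
Net moment of existing loads = 139 N·m clockwise.
The box weighs 34 × 9.81 = 333.5 N and must supply an equal counterclockwise moment, so its lever arm about the knife-edge support is 139 / 333.5 = 0.417 m.
That puts it at 3.58 + 0.417 = 4 m from the right end.

x ≈ 4 m from the right end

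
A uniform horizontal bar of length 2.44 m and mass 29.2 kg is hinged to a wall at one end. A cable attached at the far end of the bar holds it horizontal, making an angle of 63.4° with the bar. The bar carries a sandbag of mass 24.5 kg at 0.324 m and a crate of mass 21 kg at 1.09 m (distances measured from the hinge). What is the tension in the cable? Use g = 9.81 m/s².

Take moments about the hinge.
Beam weight: 29.2 × 9.81 = 286.5 N down at 1.22 m → arm 1.22 m, τ = 286.5 × 1.22 = 349.5 N·m clockwise.
Sandbag: 24.5 × 9.81 = 240.3 N down at 0.324 m → arm 0.324 m, τ = 240.3 × 0.324 = 77.86 N·m clockwise.
Crate: 21 × 9.81 = 206 N down at 1.09 m → arm 1.09 m, τ = 206 × 1.09 = 224.5 N·m clockwise.
Total clockwise load moment = 651.9 N·m.
The cable tension T acts at 2.44 m; only its component perpendicular to the bar, T sinθ, produces torque. sin 63.4° = 0.8942.
Στ = 0 ⇒ T × 2.44 × 0.8942 = 651.9 ⇒ T = 651.9 / 2.182 = 299 N.

T ≈ 299 N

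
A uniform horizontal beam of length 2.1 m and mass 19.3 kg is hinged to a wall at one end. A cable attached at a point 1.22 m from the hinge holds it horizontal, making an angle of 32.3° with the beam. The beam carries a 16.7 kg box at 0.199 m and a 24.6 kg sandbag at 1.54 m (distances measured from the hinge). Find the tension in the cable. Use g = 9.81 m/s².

Take moments about the hinge.
Beam weight: 19.3 × 9.81 = 189.3 N down at 1.05 m → arm 1.05 m, τ = 189.3 × 1.05 = 198.8 N·m clockwise.
Box: 16.7 × 9.81 = 163.8 N down at 0.199 m → arm 0.199 m, τ = 163.8 × 0.199 = 32.6 N·m clockwise.
Sandbag: 24.6 × 9.81 = 241.3 N down at 1.54 m → arm 1.54 m, τ = 241.3 × 1.54 = 371.6 N·m clockwise.
Total clockwise load moment = 603 N·m.
The cable tension T acts at 1.22 m; only its component perpendicular to the beam, T sinθ, produces torque. sin 32.3° = 0.5344.
Balancing moments: T × 1.22 × 0.5344 = 603, giving T = 603 / 0.652 = 925 N.

T ≈ 925 N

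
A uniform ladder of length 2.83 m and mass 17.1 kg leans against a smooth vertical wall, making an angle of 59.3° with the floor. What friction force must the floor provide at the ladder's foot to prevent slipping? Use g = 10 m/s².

Choose the foot of the ladder as the axis so the floor normal and friction both act there and drop out.
Ladder weight 17.1×10 = 171 N acts at 1.415 m along the ladder; its horizontal arm is 1.415·cos59.3° = 0.7224 m → τ = 123.5 N·m clockwise.
Wall normal N acts horizontally at the top; its moment arm is the height L sinθ = 2.83·sin59.3° = 2.433 m, counterclockwise.
Στ = 0 ⇒ N × 2.433 = 123.5 ⇒ N = 50.8 N.
ΣFx = 0: friction at the foot balances the wall's push, so f = N_wall = 50.8 N.

f ≈ 50.8 N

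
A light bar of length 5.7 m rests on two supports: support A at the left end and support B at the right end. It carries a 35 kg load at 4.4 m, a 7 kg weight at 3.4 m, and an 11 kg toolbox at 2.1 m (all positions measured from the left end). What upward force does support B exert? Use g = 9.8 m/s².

R_B ≈ 345 N

About support A:
Load: 35 × 9.8 = 343 N down at 4.4 m → arm 4.4 m, τ = 343 × 4.4 = 1509 N·m clockwise.
Weight: 7 × 9.8 = 68.6 N down at 3.4 m → arm 3.4 m, τ = 68.6 × 3.4 = 233.2 N·m clockwise.
Toolbox: 11 × 9.8 = 107.8 N down at 2.1 m → arm 2.1 m, τ = 107.8 × 2.1 = 226.4 N·m clockwise.
Net load moment about support A = 1969 N·m clockwise.
Reaction R at support B is upward at 5.7 m, arm 5.7 m → moment R × 5.7 counterclockwise.
Στ = 0 ⇒ R × 5.7 = 1969 ⇒ R = 345 N.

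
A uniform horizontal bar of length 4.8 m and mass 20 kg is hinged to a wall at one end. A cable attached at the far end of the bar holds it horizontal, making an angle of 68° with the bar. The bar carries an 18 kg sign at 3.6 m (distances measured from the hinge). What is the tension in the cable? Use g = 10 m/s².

T ≈ 253 N

Take moments about the hinge.
Beam weight: 20 × 10 = 200 N down at 2.4 m → arm 2.4 m, τ = 200 × 2.4 = 480 N·m clockwise.
Sign: 18 × 10 = 180 N down at 3.6 m → arm 3.6 m, τ = 180 × 3.6 = 648 N·m clockwise.
Total clockwise load moment = 1128 N·m.
The cable tension T acts at 4.8 m; only its component perpendicular to the bar, T sinθ, produces torque. sin 68° = 0.9272.
Στ = 0 ⇒ T × 4.8 × 0.9272 = 1128 ⇒ T = 1128 / 4.451 = 253 N.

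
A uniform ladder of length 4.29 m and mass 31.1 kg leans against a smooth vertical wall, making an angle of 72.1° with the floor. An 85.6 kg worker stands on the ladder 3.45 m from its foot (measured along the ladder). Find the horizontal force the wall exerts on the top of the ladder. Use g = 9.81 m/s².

Sum moments about the foot of the ladder (the floor normal and friction both act there and drop out).
Ladder weight 31.1×9.81 = 305.1 N acts at 2.145 m along the ladder; its horizontal arm is 2.145·cos72.1° = 0.6593 m → τ = 201.2 N·m clockwise.
Worker: 85.6×9.81 = 839.7 N at 3.45 m → arm 1.06 m → τ = 890.1 N·m clockwise.
Wall normal N acts horizontally at the top; its moment arm is the height L sinθ = 4.29·sin72.1° = 4.082 m, counterclockwise.
Balancing moments: N × 4.082 = 1091, giving N = 267 N.

N_wall ≈ 267 N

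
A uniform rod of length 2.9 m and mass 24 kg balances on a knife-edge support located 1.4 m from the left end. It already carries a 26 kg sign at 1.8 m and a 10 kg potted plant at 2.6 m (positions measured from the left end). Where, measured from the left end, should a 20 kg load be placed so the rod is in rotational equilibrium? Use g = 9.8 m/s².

x ≈ 0.22 m from the left end

Taking torques about the knife-edge support (at 1.4 m from the left end):
Beam weight: 24 × 9.8 = 235.2 N down at 1.45 m → arm 0.05 m, τ = 235.2 × 0.05 = 11.76 N·m clockwise.
Sign: 26 × 9.8 = 254.8 N down at 1.8 m → arm 0.4 m, τ = 254.8 × 0.4 = 101.9 N·m clockwise.
Potted plant: 10 × 9.8 = 98 N down at 2.6 m → arm 1.2 m, τ = 98 × 1.2 = 117.6 N·m clockwise.
Net moment of existing loads = 231.3 N·m clockwise.
The load weighs 20 × 9.8 = 196 N and must supply an equal counterclockwise moment, so its lever arm about the knife-edge support is 231.3 / 196 = 1.18 m.
That puts it at 1.4 − 1.18 = 0.22 m from the left end.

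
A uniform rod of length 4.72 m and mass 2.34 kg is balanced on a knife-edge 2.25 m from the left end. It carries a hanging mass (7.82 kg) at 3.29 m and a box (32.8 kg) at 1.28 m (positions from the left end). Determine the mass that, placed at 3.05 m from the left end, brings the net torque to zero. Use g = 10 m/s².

Taking torques about the knife-edge (at 2.25 m from the left end):
Beam weight: 2.34 × 10 = 23.4 N down at 2.36 m → arm 0.11 m, τ = 23.4 × 0.11 = 2.574 N·m clockwise.
Hanging mass: 7.82 × 10 = 78.2 N down at 3.29 m → arm 1.04 m, τ = 78.2 × 1.04 = 81.33 N·m clockwise.
Box: 32.8 × 10 = 328 N down at 1.28 m → arm 0.97 m, τ = 328 × 0.97 = 318.2 N·m counterclockwise.
Net moment of known loads = 234.3 N·m counterclockwise.
An unknown mass m at 3.05 m has arm 0.8 m; its moment is m·g·0.8 clockwise.
Balancing moments: m × 10 × 0.8 = 234.3, giving m = 234.3 / (10 × 0.8) = 29.3 kg.

m ≈ 29.3 kg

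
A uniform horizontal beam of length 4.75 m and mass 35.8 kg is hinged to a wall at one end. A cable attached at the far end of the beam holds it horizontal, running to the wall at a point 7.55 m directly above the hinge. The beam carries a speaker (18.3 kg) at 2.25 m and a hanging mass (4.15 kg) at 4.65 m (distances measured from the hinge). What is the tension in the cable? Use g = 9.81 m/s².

Sum moments about the hinge (the unknown hinge reaction has zero arm there).
Beam weight: 35.8 × 9.81 = 351.2 N down at 2.375 m → arm 2.375 m, τ = 351.2 × 2.375 = 834.1 N·m clockwise.
Speaker: 18.3 × 9.81 = 179.5 N down at 2.25 m → arm 2.25 m, τ = 179.5 × 2.25 = 403.9 N·m clockwise.
Hanging mass: 4.15 × 9.81 = 40.71 N down at 4.65 m → arm 4.65 m, τ = 40.71 × 4.65 = 189.3 N·m clockwise.
Total clockwise load moment = 1427 N·m.
The cable tension T acts at 4.75 m; only its component perpendicular to the beam, T sinθ, produces torque. sinθ = h/√(h²+d²) = 7.55/√(7.55²+4.75²) = 0.8464.
Setting net torque to zero: T × 4.75 × 0.8464 = 1427 → T = 1427 / 4.02 = 355 N.

T ≈ 355 N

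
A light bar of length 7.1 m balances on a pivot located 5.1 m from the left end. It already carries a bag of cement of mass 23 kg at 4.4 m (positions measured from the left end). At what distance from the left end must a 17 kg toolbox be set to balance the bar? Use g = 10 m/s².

Choose the pivot (at 5.1 m from the left end) as the axis so the support reaction has zero arm there.
Bag of cement: 23 × 10 = 230 N down at 4.4 m → arm 0.7 m, τ = 230 × 0.7 = 161 N·m counterclockwise.
Net moment of existing loads = 161 N·m counterclockwise.
The toolbox weighs 17 × 10 = 170 N and must supply an equal clockwise moment, so its lever arm about the pivot is 161 / 170 = 0.947 m.
That puts it at 5.1 + 0.947 = 6.05 m from the left end.

x ≈ 6.05 m from the left end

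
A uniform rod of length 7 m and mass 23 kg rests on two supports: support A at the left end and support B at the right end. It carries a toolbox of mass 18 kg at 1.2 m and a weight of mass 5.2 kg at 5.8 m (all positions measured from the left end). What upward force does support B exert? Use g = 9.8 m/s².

R_B ≈ 185 N

Sum moments about support A (its reaction then has zero moment arm).
Beam weight: 23 × 9.8 = 225.4 N down at 3.5 m → arm 3.5 m, τ = 225.4 × 3.5 = 788.9 N·m clockwise.
Toolbox: 18 × 9.8 = 176.4 N down at 1.2 m → arm 1.2 m, τ = 176.4 × 1.2 = 211.7 N·m clockwise.
Weight: 5.2 × 9.8 = 50.96 N down at 5.8 m → arm 5.8 m, τ = 50.96 × 5.8 = 295.6 N·m clockwise.
Net load moment about support A = 1296 N·m clockwise.
Reaction R at support B is upward at 7 m, arm 7 m → moment R × 7 counterclockwise.
Setting net torque to zero: R × 7 = 1296 → R = 185 N.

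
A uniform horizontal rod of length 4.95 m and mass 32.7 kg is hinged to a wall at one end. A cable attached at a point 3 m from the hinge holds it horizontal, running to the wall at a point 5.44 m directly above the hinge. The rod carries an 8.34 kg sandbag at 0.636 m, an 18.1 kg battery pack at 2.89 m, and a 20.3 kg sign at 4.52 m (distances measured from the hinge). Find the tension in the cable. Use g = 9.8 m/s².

Choose the hinge as the axis so the unknown hinge reaction has zero arm there.
Beam weight: 32.7 × 9.8 = 320.5 N down at 2.475 m → arm 2.475 m, τ = 320.5 × 2.475 = 793.2 N·m clockwise.
Sandbag: 8.34 × 9.8 = 81.73 N down at 0.636 m → arm 0.636 m, τ = 81.73 × 0.636 = 51.98 N·m clockwise.
Battery pack: 18.1 × 9.8 = 177.4 N down at 2.89 m → arm 2.89 m, τ = 177.4 × 2.89 = 512.7 N·m clockwise.
Sign: 20.3 × 9.8 = 198.9 N down at 4.52 m → arm 4.52 m, τ = 198.9 × 4.52 = 899 N·m clockwise.
Total clockwise load moment = 2257 N·m.
The cable tension T acts at 3 m; only its component perpendicular to the rod, T sinθ, produces torque. sinθ = h/√(h²+d²) = 5.44/√(5.44²+3²) = 0.8757.
Balancing moments: T × 3 × 0.8757 = 2257, giving T = 2257 / 2.627 = 859 N.

T ≈ 859 N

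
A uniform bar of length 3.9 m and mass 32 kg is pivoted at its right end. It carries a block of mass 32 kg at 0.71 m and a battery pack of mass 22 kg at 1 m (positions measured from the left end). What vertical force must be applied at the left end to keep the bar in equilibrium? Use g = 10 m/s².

Taking torques about the right end:
Beam weight: 32 × 10 = 320 N down at 1.95 m → arm 1.95 m, τ = 320 × 1.95 = 624 N·m counterclockwise.
Block: 32 × 10 = 320 N down at 0.71 m → arm 3.19 m, τ = 320 × 3.19 = 1021 N·m counterclockwise.
Battery pack: 22 × 10 = 220 N down at 1 m → arm 2.9 m, τ = 220 × 2.9 = 638 N·m counterclockwise.
Net moment of the loads = 2283 N·m counterclockwise.
The upward force F acts at the left end, arm 3.9 m, giving F × 3.9 clockwise.
For rotational equilibrium, F × 3.9 = 2283, so F = 2283 / 3.9 = 585 N.

F ≈ 585 N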